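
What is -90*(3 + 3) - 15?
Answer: -555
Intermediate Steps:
-90*(3 + 3) - 15 = -90*6 - 15 = -30*18 - 15 = -540 - 15 = -555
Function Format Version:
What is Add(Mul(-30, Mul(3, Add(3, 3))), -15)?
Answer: -555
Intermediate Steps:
Add(Mul(-30, Mul(3, Add(3, 3))), -15) = Add(Mul(-30, Mul(3, 6)), -15) = Add(Mul(-30, 18), -15) = Add(-540, -15) = -555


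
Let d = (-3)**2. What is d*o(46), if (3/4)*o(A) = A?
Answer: 552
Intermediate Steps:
d = 9
o(A) = 4*A/3
d*o(46) = 9*((4/3)*46) = 9*(184/3) = 552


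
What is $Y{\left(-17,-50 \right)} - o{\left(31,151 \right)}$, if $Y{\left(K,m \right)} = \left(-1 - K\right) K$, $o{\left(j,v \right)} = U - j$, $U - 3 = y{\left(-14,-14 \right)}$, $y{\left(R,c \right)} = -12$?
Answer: $-232$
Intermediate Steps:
$U = -9$ ($U = 3 - 12 = -9$)
$o{\left(j,v \right)} = -9 - j$
$Y{\left(K,m \right)} = K \left(-1 - K\right)$
$Y{\left(-17,-50 \right)} - o{\left(31,151 \right)} = \left(-1\right) \left(-17\right) \left(1 - 17\right) - \left(-9 - 31\right) = \left(-1\right) \left(-17\right) \left(-16\right) - \left(-9 - 31\right) = -272 - -40 = -272 + 40 = -232$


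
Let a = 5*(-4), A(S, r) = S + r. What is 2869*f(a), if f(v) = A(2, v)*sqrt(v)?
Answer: -103284*I*sqrt(5) ≈ -2.3095e+5*I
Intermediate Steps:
a = -20
f(v) = sqrt(v)*(2 + v) (f(v) = (2 + v)*sqrt(v) = sqrt(v)*(2 + v))
2869*f(a) = 2869*(sqrt(-20)*(2 - 20)) = 2869*((2*I*sqrt(5))*(-18)) = 2869*(-36*I*sqrt(5)) = -103284*I*sqrt(5)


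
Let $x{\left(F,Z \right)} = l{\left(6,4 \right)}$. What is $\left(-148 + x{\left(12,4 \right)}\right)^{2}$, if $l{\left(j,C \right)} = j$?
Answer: $20164$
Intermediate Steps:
$x{\left(F,Z \right)} = 6$
$\left(-148 + x{\left(12,4 \right)}\right)^{2} = \left(-148 + 6\right)^{2} = \left(-142\right)^{2} = 20164$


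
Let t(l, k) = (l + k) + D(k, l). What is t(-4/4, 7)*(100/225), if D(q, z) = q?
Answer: 52/9 ≈ 5.7778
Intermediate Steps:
t(l, k) = l + 2*k (t(l, k) = (l + k) + k = (k + l) + k = l + 2*k)
t(-4/4, 7)*(100/225) = (-4/4 + 2*7)*(100/225) = (-4*¼ + 14)*(100*(1/225)) = (-1 + 14)*(4/9) = 13*(4/9) = 52/9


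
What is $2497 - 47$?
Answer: $2450$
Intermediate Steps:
$2497 - 47 = 2450$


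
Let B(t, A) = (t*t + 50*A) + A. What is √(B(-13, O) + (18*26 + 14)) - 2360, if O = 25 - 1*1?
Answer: -2360 + 25*√3 ≈ -2316.7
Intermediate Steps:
O = 24 (O = 25 - 1 = 24)
B(t, A) = t² + 51*A (B(t, A) = (t² + 50*A) + A = t² + 51*A)
√(B(-13, O) + (18*26 + 14)) - 2360 = √(((-13)² + 51*24) + (18*26 + 14)) - 2360 = √((169 + 1224) + (468 + 14)) - 2360 = √(1393 + 482) - 2360 = √1875 - 2360 = 25*√3 - 2360 = -2360 + 25*√3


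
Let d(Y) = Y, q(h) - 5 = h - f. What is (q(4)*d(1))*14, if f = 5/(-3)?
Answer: 448/3 ≈ 149.33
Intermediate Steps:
f = -5/3 (f = 5*(-1/3) = -5/3 ≈ -1.6667)
q(h) = 20/3 + h (q(h) = 5 + (h - 1*(-5/3)) = 5 + (h + 5/3) = 5 + (5/3 + h) = 20/3 + h)
(q(4)*d(1))*14 = ((20/3 + 4)*1)*14 = ((32/3)*1)*14 = (32/3)*14 = 448/3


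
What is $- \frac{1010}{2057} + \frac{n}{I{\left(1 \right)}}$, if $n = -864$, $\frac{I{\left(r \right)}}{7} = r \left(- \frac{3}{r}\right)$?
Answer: $\frac{585346}{14399} \approx 40.652$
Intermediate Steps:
$I{\left(r \right)} = -21$ ($I{\left(r \right)} = 7 r \left(- \frac{3}{r}\right) = 7 \left(-3\right) = -21$)
$- \frac{1010}{2057} + \frac{n}{I{\left(1 \right)}} = - \frac{1010}{2057} - \frac{864}{-21} = \left(-1010\right) \frac{1}{2057} - - \frac{288}{7} = - \frac{1010}{2057} + \frac{288}{7} = \frac{585346}{14399}$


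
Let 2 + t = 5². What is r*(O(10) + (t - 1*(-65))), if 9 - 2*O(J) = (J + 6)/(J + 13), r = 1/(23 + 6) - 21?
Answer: -1288656/667 ≈ -1932.0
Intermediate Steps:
t = 23 (t = -2 + 5² = -2 + 25 = 23)
r = -608/29 (r = 1/29 - 21 = -608/29 ≈ -20.966)
O(J) = 9/2 - (6 + J)/(2*(13 + J)) (O(J) = 9/2 - (J + 6)/(2*(J + 13)) = 9/2 - (6 + J)/(2*(13 + J)))
r*(O(10) + (t - 1*(-65))) = -608*((111 + 8*10)/(2*(13 + 10)) + (23 - 1*(-65)))/29 = -608*((½)*(111 + 80)/23 + (23 + 65))/29 = -608*((½)*(1/23)*191 + 88)/29 = -608*(191/46 + 88)/29 = -608/29*4239/46 = -1288656/667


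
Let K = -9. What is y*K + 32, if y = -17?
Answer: 185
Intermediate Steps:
y*K + 32 = -17*(-9) + 32 = 153 + 32 = 185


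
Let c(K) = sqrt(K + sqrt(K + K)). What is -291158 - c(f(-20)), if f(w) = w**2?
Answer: -291158 - 2*sqrt(100 + 5*sqrt(2)) ≈ -2.9118e+5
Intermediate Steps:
c(K) = sqrt(K + sqrt(2)*sqrt(K)) (c(K) = sqrt(K + sqrt(2*K)) = sqrt(K + sqrt(2)*sqrt(K)))
-291158 - c(f(-20)) = -291158 - sqrt((-20)**2 + sqrt(2)*sqrt((-20)**2)) = -291158 - sqrt(400 + sqrt(2)*sqrt(400)) = -291158 - sqrt(400 + sqrt(2)*20) = -291158 - sqrt(400 + 20*sqrt(2))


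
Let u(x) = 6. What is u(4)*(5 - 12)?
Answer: -42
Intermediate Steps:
u(4)*(5 - 12) = 6*(5 - 12) = 6*(-7) = -42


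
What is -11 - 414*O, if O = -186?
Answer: 76993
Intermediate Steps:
-11 - 414*O = -11 - 414*(-186) = -11 + 77004 = 76993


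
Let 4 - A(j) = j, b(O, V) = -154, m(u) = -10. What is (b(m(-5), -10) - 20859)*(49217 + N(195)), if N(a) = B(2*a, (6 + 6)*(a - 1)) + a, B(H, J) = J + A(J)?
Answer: -1038378408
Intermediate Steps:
A(j) = 4 - j
B(H, J) = 4 (B(H, J) = J + (4 - J) = 4)
N(a) = 4 + a
(b(m(-5), -10) - 20859)*(49217 + N(195)) = (-154 - 20859)*(49217 + (4 + 195)) = -21013*(49217 + 199) = -21013*49416 = -1038378408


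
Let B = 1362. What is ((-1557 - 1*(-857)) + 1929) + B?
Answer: 2591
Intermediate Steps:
((-1557 - 1*(-857)) + 1929) + B = ((-1557 - 1*(-857)) + 1929) + 1362 = ((-1557 + 857) + 1929) + 1362 = (-700 + 1929) + 1362 = 1229 + 1362 = 2591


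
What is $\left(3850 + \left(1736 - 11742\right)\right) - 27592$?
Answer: $-33748$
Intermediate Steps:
$\left(3850 + \left(1736 - 11742\right)\right) - 27592 = \left(3850 - 10006\right) - 27592 = -6156 - 27592 = -33748$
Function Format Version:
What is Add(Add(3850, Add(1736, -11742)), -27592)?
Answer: -33748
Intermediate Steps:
Add(Add(3850, Add(1736, -11742)), -27592) = Add(Add(3850, -10006), -27592) = Add(-6156, -27592) = -33748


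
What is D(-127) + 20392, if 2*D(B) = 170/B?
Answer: 2589699/127 ≈ 20391.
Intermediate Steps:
D(B) = 85/B (D(B) = (170/B)/2 = 85/B)
D(-127) + 20392 = 85/(-127) + 20392 = 85*(-1/127) + 20392 = -85/127 + 20392 = 2589699/127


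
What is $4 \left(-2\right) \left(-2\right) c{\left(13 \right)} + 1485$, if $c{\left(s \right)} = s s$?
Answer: $4189$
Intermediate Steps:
$c{\left(s \right)} = s^{2}$
$4 \left(-2\right) \left(-2\right) c{\left(13 \right)} + 1485 = 4 \left(-2\right) \left(-2\right) 13^{2} + 1485 = \left(-8\right) \left(-2\right) 169 + 1485 = 16 \cdot 169 + 1485 = 2704 + 1485 = 4189$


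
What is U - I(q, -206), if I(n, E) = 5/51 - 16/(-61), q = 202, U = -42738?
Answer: -132959039/3111 ≈ -42738.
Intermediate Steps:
I(n, E) = 1121/3111 (I(n, E) = 5*(1/51) - 16*(-1/61) = 5/51 + 16/61 = 1121/3111)
U - I(q, -206) = -42738 - 1*1121/3111 = -42738 - 1121/3111 = -132959039/3111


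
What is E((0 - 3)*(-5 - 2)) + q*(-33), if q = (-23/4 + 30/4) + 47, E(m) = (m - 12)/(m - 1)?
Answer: -16083/10 ≈ -1608.3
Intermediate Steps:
E(m) = (-12 + m)/(-1 + m)
q = 195/4 (q = (-23*¼ + 30*(¼)) + 47 = (-23/4 + 15/2) + 47 = 7/4 + 47 = 195/4 ≈ 48.750)
E((0 - 3)*(-5 - 2)) + q*(-33) = (-12 + (0 - 3)*(-5 - 2))/(-1 + (0 - 3)*(-5 - 2)) + (195/4)*(-33) = (-12 - 3*(-7))/(-1 - 3*(-7)) - 6435/4 = (-12 + 21)/(-1 + 21) - 6435/4 = 9/20 - 6435/4 = -16083/10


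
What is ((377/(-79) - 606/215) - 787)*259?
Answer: -3495496116/16985 ≈ -2.0580e+5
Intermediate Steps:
((377/(-79) - 606/215) - 787)*259 = ((377*(-1/79) - 606*1/215) - 787)*259 = ((-377/79 - 606/215) - 787)*259 = (-128929/16985 - 787)*259 = -13496124/16985*259 = -3495496116/16985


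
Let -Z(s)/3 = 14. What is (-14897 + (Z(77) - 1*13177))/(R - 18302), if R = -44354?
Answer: 639/1424 ≈ 0.44874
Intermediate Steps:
Z(s) = -42 (Z(s) = -3*14 = -42)
(-14897 + (Z(77) - 1*13177))/(R - 18302) = (-14897 + (-42 - 1*13177))/(-44354 - 18302) = (-14897 + (-42 - 13177))/(-62656) = (-14897 - 13219)*(-1/62656) = -28116*(-1/62656) = 639/1424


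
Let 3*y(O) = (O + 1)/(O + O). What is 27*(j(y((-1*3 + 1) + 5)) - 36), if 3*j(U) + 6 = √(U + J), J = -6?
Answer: -1026 + 6*I*√13 ≈ -1026.0 + 21.633*I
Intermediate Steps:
y(O) = (1 + O)/(6*O) (y(O) = ((O + 1)/(O + O))/3 = ((1 + O)/((2*O)))/3 = ((1 + O)*(1/(2*O)))/3 = ((1 + O)/(2*O))/3 = (1 + O)/(6*O))
j(U) = -2 + √(-6 + U)/3 (j(U) = -2 + √(U - 6)/3 = -2 + √(-6 + U)/3)
27*(j(y((-1*3 + 1) + 5)) - 36) = 27*((-2 + √(-6 + (1 + ((-1*3 + 1) + 5))/(6*((-1*3 + 1) + 5)))/3) - 36) = 27*((-2 + √(-6 + (1 + ((-3 + 1) + 5))/(6*((-3 + 1) + 5)))/3) - 36) = 27*((-2 + √(-6 + (1 + (-2 + 5))/(6*(-2 + 5)))/3) - 36) = 27*((-2 + √(-6 + (⅙)*(1 + 3)/3)/3) - 36) = 27*((-2 + √(-6 + (⅙)*(⅓)*4)/3) - 36) = 27*((-2 + √(-6 + 2/9)/3) - 36) = 27*((-2 + √(-52/9)/3) - 36) = 27*((-2 + (2*I*√13/3)/3) - 36) = 27*((-2 + 2*I*√13/9) - 36) = 27*(-38 + 2*I*√13/9) = -1026 + 6*I*√13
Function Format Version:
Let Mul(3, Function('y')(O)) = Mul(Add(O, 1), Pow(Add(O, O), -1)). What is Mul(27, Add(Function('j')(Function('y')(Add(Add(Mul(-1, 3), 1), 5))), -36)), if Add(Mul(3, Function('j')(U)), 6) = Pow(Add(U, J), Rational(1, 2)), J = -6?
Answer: Add(-1026, Mul(6, I, Pow(13, Rational(1, 2)))) ≈ Add(-1026.0, Mul(21.633, I))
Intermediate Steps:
Function('y')(O) = Mul(Rational(1, 6), Pow(O, -1), Add(1, O)) (Function('y')(O) = Mul(Rational(1, 3), Mul(Add(O, 1), Pow(Add(O, O), -1))) = Mul(Rational(1, 3), Mul(Add(1, O), Pow(Mul(2, O), -1))) = Mul(Rational(1, 3), Mul(Add(1, O), Mul(Rational(1, 2), Pow(O, -1)))) = Mul(Rational(1, 3), Mul(Rational(1, 2), Pow(O, -1), Add(1, O))) = Mul(Rational(1, 6), Pow(O, -1), Add(1, O)))
Function('j')(U) = Add(-2, Mul(Rational(1, 3), Pow(Add(-6, U), Rational(1, 2)))) (Function('j')(U) = Add(-2, Mul(Rational(1, 3), Pow(Add(U, -6), Rational(1, 2)))) = Add(-2, Mul(Rational(1, 3), Pow(Add(-6, U), Rational(1, 2)))))
Mul(27, Add(Function('j')(Function('y')(Add(Add(Mul(-1, 3), 1), 5))), -36)) = Mul(27, Add(Add(-2, Mul(Rational(1, 3), Pow(Add(-6, Mul(Rational(1, 6), Pow(Add(Add(Mul(-1, 3), 1), 5), -1), Add(1, Add(Add(Mul(-1, 3), 1), 5)))), Rational(1, 2)))), -36)) = Mul(27, Add(Add(-2, Mul(Rational(1, 3), Pow(Add(-6, Mul(Rational(1, 6), Pow(Add(Add(-3, 1), 5), -1), Add(1, Add(Add(-3, 1), 5)))), Rational(1, 2)))), -36)) = Mul(27, Add(Add(-2, Mul(Rational(1, 3), Pow(Add(-6, Mul(Rational(1, 6), Pow(Add(-2, 5), -1), Add(1, Add(-2, 5)))), Rational(1, 2)))), -36)) = Mul(27, Add(Add(-2, Mul(Rational(1, 3), Pow(Add(-6, Mul(Rational(1, 6), Pow(3, -1), Add(1, 3))), Rational(1, 2)))), -36)) = Mul(27, Add(Add(-2, Mul(Rational(1, 3), Pow(Add(-6, Mul(Rational(1, 6), Rational(1, 3), 4)), Rational(1, 2)))), -36)) = Mul(27, Add(Add(-2, Mul(Rational(1, 3), Pow(Add(-6, Rational(2, 9)), Rational(1, 2)))), -36)) = Mul(27, Add(Add(-2, Mul(Rational(1, 3), Pow(Rational(-52, 9), Rational(1, 2)))), -36)) = Mul(27, Add(Add(-2, Mul(Rational(1, 3), Mul(Rational(2, 3), I, Pow(13, Rational(1, 2))))), -36)) = Mul(27, Add(Add(-2, Mul(Rational(2, 9), I, Pow(13, Rational(1, 2)))), -36)) = Mul(27, Add(-38, Mul(Rational(2, 9), I, Pow(13, Rational(1, 2))))) = Add(-1026, Mul(6, I, Pow(13, Rational(1, 2))))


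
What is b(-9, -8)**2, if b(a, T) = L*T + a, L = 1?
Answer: 289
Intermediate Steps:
b(a, T) = T + a (b(a, T) = 1*T + a = T + a)
b(-9, -8)**2 = (-8 - 9)**2 = (-17)**2 = 289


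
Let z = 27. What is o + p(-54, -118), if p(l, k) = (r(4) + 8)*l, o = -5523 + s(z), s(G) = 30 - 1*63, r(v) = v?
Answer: -6204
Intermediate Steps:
s(G) = -33 (s(G) = 30 - 63 = -33)
o = -5556 (o = -5523 - 33 = -5556)
p(l, k) = 12*l (p(l, k) = (4 + 8)*l = 12*l)
o + p(-54, -118) = -5556 + 12*(-54) = -5556 - 648 = -6204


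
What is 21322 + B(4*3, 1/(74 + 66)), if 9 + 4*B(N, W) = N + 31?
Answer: 42661/2 ≈ 21331.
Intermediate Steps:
B(N, W) = 11/2 + N/4 (B(N, W) = -9/4 + (N + 31)/4 = -9/4 + (31 + N)/4 = -9/4 + (31/4 + N/4) = 11/2 + N/4)
21322 + B(4*3, 1/(74 + 66)) = 21322 + (11/2 + (4*3)/4) = 21322 + (11/2 + (¼)*12) = 21322 + (11/2 + 3) = 21322 + 17/2 = 42661/2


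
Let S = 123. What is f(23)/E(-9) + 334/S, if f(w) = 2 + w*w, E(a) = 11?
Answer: 68987/1353 ≈ 50.988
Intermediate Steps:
f(w) = 2 + w²
f(23)/E(-9) + 334/S = (2 + 23²)/11 + 334/123 = (2 + 529)*(1/11) + 334*(1/123) = 531*(1/11) + 334/123 = 531/11 + 334/123 = 68987/1353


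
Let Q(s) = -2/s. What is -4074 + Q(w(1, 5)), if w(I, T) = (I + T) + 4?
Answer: -20371/5 ≈ -4074.2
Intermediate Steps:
w(I, T) = 4 + I + T
-4074 + Q(w(1, 5)) = -4074 - 2/(4 + 1 + 5) = -4074 - 2/10 = -4074 - 2*1/10 = -4074 - 1/5 = -20371/5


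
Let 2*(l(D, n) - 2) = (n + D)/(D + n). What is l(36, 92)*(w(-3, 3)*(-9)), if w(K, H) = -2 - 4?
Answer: 135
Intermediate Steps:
w(K, H) = -6
l(D, n) = 5/2 (l(D, n) = 2 + ((n + D)/(D + n))/2 = 2 + ((D + n)/(D + n))/2 = 2 + (½)*1 = 2 + ½ = 5/2)
l(36, 92)*(w(-3, 3)*(-9)) = 5*(-6*(-9))/2 = (5/2)*54 = 135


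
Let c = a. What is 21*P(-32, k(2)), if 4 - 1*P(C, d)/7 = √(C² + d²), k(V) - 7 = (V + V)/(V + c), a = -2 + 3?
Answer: 588 - 49*√9841 ≈ -4272.9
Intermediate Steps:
a = 1
c = 1
k(V) = 7 + 2*V/(1 + V) (k(V) = 7 + (V + V)/(V + 1) = 7 + (2*V)/(1 + V) = 7 + 2*V/(1 + V))
P(C, d) = 28 - 7*√(C² + d²)
21*P(-32, k(2)) = 21*(28 - 7*√((-32)² + ((7 + 9*2)/(1 + 2))²)) = 21*(28 - 7*√(1024 + ((7 + 18)/3)²)) = 21*(28 - 7*√(1024 + ((⅓)*25)²)) = 21*(28 - 7*√(1024 + (25/3)²)) = 21*(28 - 7*√(1024 + 625/9)) = 21*(28 - 7*√9841/3) = 588 - 49*√9841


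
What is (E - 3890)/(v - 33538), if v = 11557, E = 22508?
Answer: -6206/7327 ≈ -0.84700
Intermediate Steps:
(E - 3890)/(v - 33538) = (22508 - 3890)/(11557 - 33538) = 18618/(-21981) = 18618*(-1/21981) = -6206/7327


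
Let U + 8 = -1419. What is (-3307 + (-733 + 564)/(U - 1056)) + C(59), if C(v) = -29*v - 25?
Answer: -963200/191 ≈ -5042.9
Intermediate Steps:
C(v) = -25 - 29*v
U = -1427 (U = -8 - 1419 = -1427)
(-3307 + (-733 + 564)/(U - 1056)) + C(59) = (-3307 + (-733 + 564)/(-1427 - 1056)) + (-25 - 29*59) = (-3307 - 169/(-2483)) + (-25 - 1711) = (-3307 - 169*(-1/2483)) - 1736 = (-3307 + 13/191) - 1736 = -631624/191 - 1736 = -963200/191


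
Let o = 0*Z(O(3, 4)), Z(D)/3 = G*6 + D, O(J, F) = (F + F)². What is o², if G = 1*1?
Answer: 0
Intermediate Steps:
G = 1
O(J, F) = 4*F² (O(J, F) = (2*F)² = 4*F²)
Z(D) = 18 + 3*D (Z(D) = 3*(1*6 + D) = 3*(6 + D) = 18 + 3*D)
o = 0 (o = 0*(18 + 3*(4*4²)) = 0*(18 + 3*(4*16)) = 0*(18 + 3*64) = 0*(18 + 192) = 0*210 = 0)
o² = 0² = 0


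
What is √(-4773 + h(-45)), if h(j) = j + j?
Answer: I*√4863 ≈ 69.735*I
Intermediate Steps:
h(j) = 2*j
√(-4773 + h(-45)) = √(-4773 + 2*(-45)) = √(-4773 - 90) = √(-4863) = I*√4863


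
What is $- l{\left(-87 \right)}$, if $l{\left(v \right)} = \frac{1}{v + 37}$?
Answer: $\frac{1}{50} \approx 0.02$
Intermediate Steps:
$l{\left(v \right)} = \frac{1}{37 + v}$
$- l{\left(-87 \right)} = - \frac{1}{37 - 87} = - \frac{1}{-50} = \left(-1\right) \left(- \frac{1}{50}\right) = \frac{1}{50}$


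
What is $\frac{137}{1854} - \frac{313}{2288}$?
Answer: $- \frac{133423}{2120976} \approx -0.062906$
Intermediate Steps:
$\frac{137}{1854} - \frac{313}{2288} = - \frac{133423}{2120976}$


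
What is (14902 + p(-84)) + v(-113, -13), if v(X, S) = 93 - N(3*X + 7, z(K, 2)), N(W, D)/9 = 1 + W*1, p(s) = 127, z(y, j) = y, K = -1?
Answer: 18101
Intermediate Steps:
N(W, D) = 9 + 9*W (N(W, D) = 9*(1 + W*1) = 9*(1 + W) = 9 + 9*W)
v(X, S) = 21 - 27*X (v(X, S) = 93 - (9 + 9*(3*X + 7)) = 93 - (9 + 9*(7 + 3*X)) = 93 - (9 + (63 + 27*X)) = 93 - (72 + 27*X) = 93 + (-72 - 27*X) = 21 - 27*X)
(14902 + p(-84)) + v(-113, -13) = (14902 + 127) + (21 - 27*(-113)) = 15029 + (21 + 3051) = 15029 + 3072 = 18101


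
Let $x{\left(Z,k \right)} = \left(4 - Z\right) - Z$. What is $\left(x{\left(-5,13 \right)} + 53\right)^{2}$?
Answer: $4489$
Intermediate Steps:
$x{\left(Z,k \right)} = 4 - 2 Z$
$\left(x{\left(-5,13 \right)} + 53\right)^{2} = \left(\left(4 - -10\right) + 53\right)^{2} = \left(\left(4 + 10\right) + 53\right)^{2} = \left(14 + 53\right)^{2} = 67^{2} = 4489$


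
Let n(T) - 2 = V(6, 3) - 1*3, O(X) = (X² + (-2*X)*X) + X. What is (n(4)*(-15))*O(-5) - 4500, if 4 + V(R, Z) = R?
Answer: -4050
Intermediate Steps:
V(R, Z) = -4 + R
O(X) = X - X² (O(X) = (X² - 2*X²) + X = -X² + X = X - X²)
n(T) = 1 (n(T) = 2 + ((-4 + 6) - 1*3) = 2 + (2 - 3) = 2 - 1 = 1)
(n(4)*(-15))*O(-5) - 4500 = (1*(-15))*(-5*(1 - 1*(-5))) - 4500 = -(-75)*(1 + 5) - 4500 = -(-75)*6 - 4500 = -15*(-30) - 4500 = 450 - 4500 = -4050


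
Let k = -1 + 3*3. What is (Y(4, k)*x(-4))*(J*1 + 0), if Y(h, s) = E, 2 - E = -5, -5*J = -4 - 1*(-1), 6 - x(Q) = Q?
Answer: 42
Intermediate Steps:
x(Q) = 6 - Q
k = 8 (k = -1 + 9 = 8)
J = ⅗ (J = -(-4 - 1*(-1))/5 = -(-4 + 1)/5 = -⅕*(-3) = ⅗ ≈ 0.60000)
E = 7 (E = 2 - 1*(-5) = 2 + 5 = 7)
Y(h, s) = 7
(Y(4, k)*x(-4))*(J*1 + 0) = (7*(6 - 1*(-4)))*((⅗)*1 + 0) = (7*(6 + 4))*(⅗ + 0) = (7*10)*(⅗) = 70*(⅗) = 42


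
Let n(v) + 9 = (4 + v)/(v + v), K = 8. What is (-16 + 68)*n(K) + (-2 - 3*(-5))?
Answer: -416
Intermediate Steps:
n(v) = -9 + (4 + v)/(2*v) (n(v) = -9 + (4 + v)/(v + v) = -9 + (4 + v)/((2*v)) = -9 + (4 + v)*(1/(2*v)) = -9 + (4 + v)/(2*v))
(-16 + 68)*n(K) + (-2 - 3*(-5)) = (-16 + 68)*(-17/2 + 2/8) + (-2 - 3*(-5)) = 52*(-17/2 + 2*(1/8)) + (-2 + 15) = 52*(-17/2 + 1/4) + 13 = 52*(-33/4) + 13 = -429 + 13 = -416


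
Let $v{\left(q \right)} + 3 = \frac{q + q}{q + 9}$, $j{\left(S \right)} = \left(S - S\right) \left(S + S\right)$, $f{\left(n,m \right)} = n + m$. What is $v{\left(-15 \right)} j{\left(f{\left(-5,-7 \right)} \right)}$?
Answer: $0$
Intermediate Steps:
$f{\left(n,m \right)} = m + n$
$j{\left(S \right)} = 0$ ($j{\left(S \right)} = 0 \cdot 2 S = 0$)
$v{\left(q \right)} = -3 + \frac{2 q}{9 + q}$ ($v{\left(q \right)} = -3 + \frac{q + q}{q + 9} = -3 + \frac{2 q}{9 + q}$)
$v{\left(-15 \right)} j{\left(f{\left(-5,-7 \right)} \right)} = \frac{-27 - -15}{9 - 15} \cdot 0 = \frac{-27 + 15}{-6} \cdot 0 = \left(- \frac{1}{6}\right) \left(-12\right) 0 = 2 \cdot 0 = 0$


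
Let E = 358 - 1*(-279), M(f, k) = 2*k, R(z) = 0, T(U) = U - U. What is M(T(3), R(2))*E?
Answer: 0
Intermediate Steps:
T(U) = 0
E = 637 (E = 358 + 279 = 637)
M(T(3), R(2))*E = (2*0)*637 = 0*637 = 0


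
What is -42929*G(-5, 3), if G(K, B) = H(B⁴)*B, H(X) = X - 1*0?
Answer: -10431747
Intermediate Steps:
H(X) = X (H(X) = X + 0 = X)
G(K, B) = B⁵ (G(K, B) = B⁴*B = B⁵)
-42929*G(-5, 3) = -42929*3⁵ = -42929*243 = -10431747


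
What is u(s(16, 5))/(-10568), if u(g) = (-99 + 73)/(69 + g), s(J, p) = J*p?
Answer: 13/787316 ≈ 1.6512e-5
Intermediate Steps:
u(g) = -26/(69 + g)
u(s(16, 5))/(-10568) = -26/(69 + 16*5)/(-10568) = -26/(69 + 80)*(-1/10568) = -26/149*(-1/10568) = 13/787316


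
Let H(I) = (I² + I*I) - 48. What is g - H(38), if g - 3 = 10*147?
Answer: -1367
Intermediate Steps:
g = 1473 (g = 3 + 10*147 = 3 + 1470 = 1473)
H(I) = -48 + 2*I² (H(I) = (I² + I²) - 48 = 2*I² - 48 = -48 + 2*I²)
g - H(38) = 1473 - (-48 + 2*38²) = 1473 - (-48 + 2*1444) = 1473 - (-48 + 2888) = 1473 - 1*2840 = 1473 - 2840 = -1367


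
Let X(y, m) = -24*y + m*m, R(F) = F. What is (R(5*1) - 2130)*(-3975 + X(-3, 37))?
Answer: 5384750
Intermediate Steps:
X(y, m) = m² - 24*y (X(y, m) = -24*y + m² = m² - 24*y)
(R(5*1) - 2130)*(-3975 + X(-3, 37)) = (5*1 - 2130)*(-3975 + (37² - 24*(-3))) = (5 - 2130)*(-3975 + (1369 + 72)) = -2125*(-3975 + 1441) = -2125*(-2534) = 5384750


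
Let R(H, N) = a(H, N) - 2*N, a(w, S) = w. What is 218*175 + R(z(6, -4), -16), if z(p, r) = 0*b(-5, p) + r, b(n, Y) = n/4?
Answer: 38178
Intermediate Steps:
b(n, Y) = n/4 (b(n, Y) = n*(¼) = n/4)
z(p, r) = r (z(p, r) = 0*((¼)*(-5)) + r = 0*(-5/4) + r = 0 + r = r)
R(H, N) = H - 2*N
218*175 + R(z(6, -4), -16) = 218*175 + (-4 - 2*(-16)) = 38150 + (-4 + 32) = 38150 + 28 = 38178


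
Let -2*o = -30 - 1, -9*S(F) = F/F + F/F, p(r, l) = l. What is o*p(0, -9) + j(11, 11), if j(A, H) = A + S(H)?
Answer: -2317/18 ≈ -128.72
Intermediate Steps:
S(F) = -2/9 (S(F) = -(F/F + F/F)/9 = -(1 + 1)/9 = -1/9*2 = -2/9)
j(A, H) = -2/9 + A (j(A, H) = A - 2/9 = -2/9 + A)
o = 31/2 (o = -(-30 - 1)/2 = -1/2*(-31) = 31/2 ≈ 15.500)
o*p(0, -9) + j(11, 11) = (31/2)*(-9) + (-2/9 + 11) = -279/2 + 97/9 = -2317/18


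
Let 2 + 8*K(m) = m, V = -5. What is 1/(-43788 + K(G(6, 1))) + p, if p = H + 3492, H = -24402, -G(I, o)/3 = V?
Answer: -7324584818/350291 ≈ -20910.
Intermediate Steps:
G(I, o) = 15 (G(I, o) = -3*(-5) = 15)
K(m) = -¼ + m/8
p = -20910 (p = -24402 + 3492 = -20910)
1/(-43788 + K(G(6, 1))) + p = 1/(-43788 + (-¼ + (⅛)*15)) - 20910 = 1/(-43788 + (-¼ + 15/8)) - 20910 = 1/(-43788 + 13/8) - 20910 = 1/(-350291/8) - 20910 = -8/350291 - 20910 = -7324584818/350291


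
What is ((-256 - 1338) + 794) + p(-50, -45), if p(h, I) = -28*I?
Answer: 460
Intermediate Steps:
((-256 - 1338) + 794) + p(-50, -45) = ((-256 - 1338) + 794) - 28*(-45) = (-1594 + 794) + 1260 = -800 + 1260 = 460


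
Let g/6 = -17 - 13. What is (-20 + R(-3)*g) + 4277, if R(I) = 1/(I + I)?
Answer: 4287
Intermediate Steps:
R(I) = 1/(2*I)
g = -180 (g = 6*(-17 - 13) = 6*(-30) = -180)
(-20 + R(-3)*g) + 4277 = (-20 + ((1/2)/(-3))*(-180)) + 4277 = (-20 + ((1/2)*(-1/3))*(-180)) + 4277 = (-20 - 1/6*(-180)) + 4277 = (-20 + 30) + 4277 = 10 + 4277 = 4287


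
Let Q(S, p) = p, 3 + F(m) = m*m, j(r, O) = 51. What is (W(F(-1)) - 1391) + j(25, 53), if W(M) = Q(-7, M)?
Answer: -1342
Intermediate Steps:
F(m) = -3 + m² (F(m) = -3 + m*m = -3 + m²)
W(M) = M
(W(F(-1)) - 1391) + j(25, 53) = ((-3 + (-1)²) - 1391) + 51 = ((-3 + 1) - 1391) + 51 = (-2 - 1391) + 51 = -1393 + 51 = -1342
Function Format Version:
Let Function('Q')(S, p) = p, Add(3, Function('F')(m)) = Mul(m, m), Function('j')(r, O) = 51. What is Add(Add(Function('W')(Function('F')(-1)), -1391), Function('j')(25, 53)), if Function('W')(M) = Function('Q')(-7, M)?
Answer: -1342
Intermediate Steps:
Function('F')(m) = Add(-3, Pow(m, 2)) (Function('F')(m) = Add(-3, Mul(m, m)) = Add(-3, Pow(m, 2)))
Function('W')(M) = M
Add(Add(Function('W')(Function('F')(-1)), -1391), Function('j')(25, 53)) = Add(Add(Add(-3, Pow(-1, 2)), -1391), 51) = Add(Add(Add(-3, 1), -1391), 51) = Add(Add(-2, -1391), 51) = Add(-1393, 51) = -1342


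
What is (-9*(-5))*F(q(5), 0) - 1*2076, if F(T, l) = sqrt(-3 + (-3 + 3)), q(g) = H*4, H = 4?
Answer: -2076 + 45*I*sqrt(3) ≈ -2076.0 + 77.942*I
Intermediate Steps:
q(g) = 16 (q(g) = 4*4 = 16)
F(T, l) = I*sqrt(3) (F(T, l) = sqrt(-3 + 0) = sqrt(-3) = I*sqrt(3))
(-9*(-5))*F(q(5), 0) - 1*2076 = (-9*(-5))*(I*sqrt(3)) - 1*2076 = 45*(I*sqrt(3)) - 2076 = 45*I*sqrt(3) - 2076 = -2076 + 45*I*sqrt(3)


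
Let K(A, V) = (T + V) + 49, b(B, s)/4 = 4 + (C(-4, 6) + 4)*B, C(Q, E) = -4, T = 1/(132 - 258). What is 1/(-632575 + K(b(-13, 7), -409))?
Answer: -126/79749811 ≈ -1.5799e-6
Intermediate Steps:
T = -1/126 (T = 1/(-126) = -1/126 ≈ -0.0079365)
b(B, s) = 16 (b(B, s) = 4*(4 + (-4 + 4)*B) = 4*(4 + 0*B) = 4*(4 + 0) = 4*4 = 16)
K(A, V) = 6173/126 + V (K(A, V) = (-1/126 + V) + 49 = 6173/126 + V)
1/(-632575 + K(b(-13, 7), -409)) = 1/(-632575 + (6173/126 - 409)) = 1/(-632575 - 45361/126) = 1/(-79749811/126) = -126/79749811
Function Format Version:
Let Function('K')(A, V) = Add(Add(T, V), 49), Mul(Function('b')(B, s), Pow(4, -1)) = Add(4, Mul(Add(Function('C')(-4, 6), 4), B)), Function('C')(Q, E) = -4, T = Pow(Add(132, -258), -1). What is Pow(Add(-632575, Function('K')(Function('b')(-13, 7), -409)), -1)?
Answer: Rational(-126, 79749811) ≈ -1.5799e-6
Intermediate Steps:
T = Rational(-1, 126) (T = Pow(-126, -1) = Rational(-1, 126) ≈ -0.0079365)
Function('b')(B, s) = 16 (Function('b')(B, s) = Mul(4, Add(4, Mul(Add(-4, 4), B))) = Mul(4, Add(4, Mul(0, B))) = Mul(4, Add(4, 0)) = Mul(4, 4) = 16)
Function('K')(A, V) = Add(Rational(6173, 126), V) (Function('K')(A, V) = Add(Add(Rational(-1, 126), V), 49) = Add(Rational(6173, 126), V))
Pow(Add(-632575, Function('K')(Function('b')(-13, 7), -409)), -1) = Pow(Add(-632575, Add(Rational(6173, 126), -409)), -1) = Pow(Add(-632575, Rational(-45361, 126)), -1) = Pow(Rational(-79749811, 126), -1) = Rational(-126, 79749811)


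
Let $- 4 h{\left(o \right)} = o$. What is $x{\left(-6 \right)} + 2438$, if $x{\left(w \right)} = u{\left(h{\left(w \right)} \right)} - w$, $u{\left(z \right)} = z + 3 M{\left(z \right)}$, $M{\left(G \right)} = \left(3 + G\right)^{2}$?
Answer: $\frac{10025}{4} \approx 2506.3$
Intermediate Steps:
$h{\left(o \right)} = - \frac{o}{4}$
$u{\left(z \right)} = z + 3 \left(3 + z\right)^{2}$
$x{\left(w \right)} = 3 \left(3 - \frac{w}{4}\right)^{2} - \frac{5 w}{4}$ ($x{\left(w \right)} = \left(- \frac{w}{4} + 3 \left(3 - \frac{w}{4}\right)^{2}\right) - w = \left(3 \left(3 - \frac{w}{4}\right)^{2} - \frac{w}{4}\right) - w = 3 \left(3 - \frac{w}{4}\right)^{2} - \frac{5 w}{4}$)
$x{\left(-6 \right)} + 2438 = \left(\left(- \frac{5}{4}\right) \left(-6\right) + \frac{3 \left(-12 - 6\right)^{2}}{16}\right) + 2438 = \left(\frac{15}{2} + \frac{3 \left(-18\right)^{2}}{16}\right) + 2438 = \left(\frac{15}{2} + \frac{3}{16} \cdot 324\right) + 2438 = \left(\frac{15}{2} + \frac{243}{4}\right) + 2438 = \frac{273}{4} + 2438 = \frac{10025}{4}$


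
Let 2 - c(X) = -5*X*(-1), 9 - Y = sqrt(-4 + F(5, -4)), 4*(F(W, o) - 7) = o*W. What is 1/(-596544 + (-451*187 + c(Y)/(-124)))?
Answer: -10469220924/7128289981498451 + 620*I*sqrt(2)/7128289981498451 ≈ -1.4687e-6 + 1.23e-13*I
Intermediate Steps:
F(W, o) = 7 + W*o/4 (F(W, o) = 7 + (o*W)/4 = 7 + (W*o)/4 = 7 + W*o/4)
Y = 9 - I*sqrt(2) (Y = 9 - sqrt(-4 + (7 + (1/4)*5*(-4))) = 9 - sqrt(-4 + (7 - 5)) = 9 - sqrt(-4 + 2) = 9 - sqrt(-2) = 9 - I*sqrt(2) ≈ 9.0 - 1.4142*I)
c(X) = 2 - 5*X (c(X) = 2 - (-5*X)*(-1) = 2 - 5*X)
1/(-596544 + (-451*187 + c(Y)/(-124))) = 1/(-596544 + (-451*187 + (2 - 5*(9 - I*sqrt(2)))/(-124))) = 1/(-596544 + (-84337 + (2 + (-45 + 5*I*sqrt(2)))*(-1/124))) = 1/(-596544 + (-84337 + (-43 + 5*I*sqrt(2))*(-1/124))) = 1/(-596544 + (-84337 + (43/124 - 5*I*sqrt(2)/124))) = 1/(-596544 + (-10457745/124 - 5*I*sqrt(2)/124)) = 1/(-84429201/124 - 5*I*sqrt(2)/124)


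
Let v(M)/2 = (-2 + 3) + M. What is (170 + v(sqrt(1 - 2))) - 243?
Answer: -71 + 2*I ≈ -71.0 + 2.0*I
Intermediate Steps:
v(M) = 2 + 2*M (v(M) = 2*((-2 + 3) + M) = 2*(1 + M) = 2 + 2*M)
(170 + v(sqrt(1 - 2))) - 243 = (170 + (2 + 2*sqrt(1 - 2))) - 243 = (170 + (2 + 2*sqrt(-1))) - 243 = (170 + (2 + 2*I)) - 243 = (172 + 2*I) - 243 = -71 + 2*I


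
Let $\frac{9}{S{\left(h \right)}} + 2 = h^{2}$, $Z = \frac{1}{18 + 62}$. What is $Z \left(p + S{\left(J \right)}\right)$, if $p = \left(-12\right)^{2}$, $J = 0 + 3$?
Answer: $\frac{1017}{560} \approx 1.8161$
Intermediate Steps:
$J = 3$
$p = 144$
$Z = \frac{1}{80} \approx 0.0125$
$S{\left(h \right)} = \frac{9}{-2 + h^{2}}$
$Z \left(p + S{\left(J \right)}\right) = \frac{144 + \frac{9}{-2 + 3^{2}}}{80} = \frac{144 + \frac{9}{-2 + 9}}{80} = \frac{144 + \frac{9}{7}}{80} = \frac{1}{80} \cdot \frac{1017}{7} = \frac{1017}{560}$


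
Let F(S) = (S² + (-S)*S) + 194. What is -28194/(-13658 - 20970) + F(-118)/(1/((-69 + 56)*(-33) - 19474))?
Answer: -63970541123/17314 ≈ -3.6947e+6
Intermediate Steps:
F(S) = 194 (F(S) = (S² - S²) + 194 = 0 + 194 = 194)
-28194/(-13658 - 20970) + F(-118)/(1/((-69 + 56)*(-33) - 19474)) = -28194/(-13658 - 20970) + 194/(1/((-69 + 56)*(-33) - 19474)) = -28194/(-34628) + 194/(1/(-13*(-33) - 19474)) = -28194*(-1/34628) + 194/(1/(429 - 19474)) = 14097/17314 + 194/(1/(-19045)) = 14097/17314 + 194/(-1/19045) = 14097/17314 + 194*(-19045) = 14097/17314 - 3694730 = -63970541123/17314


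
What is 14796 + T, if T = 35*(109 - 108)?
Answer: 14831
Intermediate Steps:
T = 35 (T = 35*1 = 35)
14796 + T = 14796 + 35 = 14831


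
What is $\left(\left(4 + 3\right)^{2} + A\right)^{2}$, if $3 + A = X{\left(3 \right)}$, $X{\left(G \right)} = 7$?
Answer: $2809$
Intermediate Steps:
$A = 4$ ($A = -3 + 7 = 4$)
$\left(\left(4 + 3\right)^{2} + A\right)^{2} = \left(\left(4 + 3\right)^{2} + 4\right)^{2} = \left(7^{2} + 4\right)^{2} = \left(49 + 4\right)^{2} = 53^{2} = 2809$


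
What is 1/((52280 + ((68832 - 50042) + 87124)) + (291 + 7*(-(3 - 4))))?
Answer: 1/158492 ≈ 6.3095e-6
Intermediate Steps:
1/((52280 + ((68832 - 50042) + 87124)) + (291 + 7*(-(3 - 4)))) = 1/((52280 + (18790 + 87124)) + (291 + 7*(-1*(-1)))) = 1/((52280 + 105914) + (291 + 7*1)) = 1/(158194 + (291 + 7)) = 1/(158194 + 298) = 1/158492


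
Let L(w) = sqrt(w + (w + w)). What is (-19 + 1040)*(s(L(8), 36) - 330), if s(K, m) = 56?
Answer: -279754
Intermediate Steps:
L(w) = sqrt(3)*sqrt(w) (L(w) = sqrt(w + 2*w) = sqrt(3*w) = sqrt(3)*sqrt(w))
(-19 + 1040)*(s(L(8), 36) - 330) = (-19 + 1040)*(56 - 330) = 1021*(-274) = -279754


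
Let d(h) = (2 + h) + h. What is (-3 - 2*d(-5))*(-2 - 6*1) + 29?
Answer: -75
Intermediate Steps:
d(h) = 2 + 2*h
(-3 - 2*d(-5))*(-2 - 6*1) + 29 = (-3 - 2*(2 + 2*(-5)))*(-2 - 6*1) + 29 = (-3 - 2*(2 - 10))*(-2 - 6) + 29 = (-3 - 2*(-8))*(-8) + 29 = (-3 + 16)*(-8) + 29 = 13*(-8) + 29 = -104 + 29 = -75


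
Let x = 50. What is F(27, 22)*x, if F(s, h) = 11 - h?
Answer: -550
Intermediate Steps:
F(27, 22)*x = (11 - 1*22)*50 = (11 - 22)*50 = -11*50 = -550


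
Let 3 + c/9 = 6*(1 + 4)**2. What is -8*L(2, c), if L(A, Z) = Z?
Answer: -10584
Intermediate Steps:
c = 1323 (c = -27 + 9*(6*(1 + 4)**2) = -27 + 9*(6*5**2) = -27 + 9*(6*25) = -27 + 9*150 = -27 + 1350 = 1323)
-8*L(2, c) = -8*1323 = -10584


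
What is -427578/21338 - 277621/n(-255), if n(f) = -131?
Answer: 2933932090/1397639 ≈ 2099.2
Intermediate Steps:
-427578/21338 - 277621/n(-255) = -427578/21338 - 277621/(-131) = -427578*1/21338 - 277621*(-1/131) = -213789/10669 + 277621/131 = 2933932090/1397639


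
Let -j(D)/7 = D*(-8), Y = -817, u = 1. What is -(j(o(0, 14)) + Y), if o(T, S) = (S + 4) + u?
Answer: -247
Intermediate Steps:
o(T, S) = 5 + S (o(T, S) = (S + 4) + 1 = (4 + S) + 1 = 5 + S)
j(D) = 56*D (j(D) = -7*D*(-8) = -(-56)*D = 56*D)
-(j(o(0, 14)) + Y) = -(56*(5 + 14) - 817) = -(56*19 - 817) = -(1064 - 817) = -1*247 = -247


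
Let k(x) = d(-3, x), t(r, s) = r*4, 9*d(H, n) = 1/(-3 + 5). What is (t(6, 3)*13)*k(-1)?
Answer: 52/3 ≈ 17.333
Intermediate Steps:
d(H, n) = 1/18 (d(H, n) = 1/(9*(-3 + 5)) = (⅑)/2 = (⅑)*(½) = 1/18)
t(r, s) = 4*r
k(x) = 1/18
(t(6, 3)*13)*k(-1) = ((4*6)*13)*(1/18) = (24*13)*(1/18) = 312*(1/18) = 52/3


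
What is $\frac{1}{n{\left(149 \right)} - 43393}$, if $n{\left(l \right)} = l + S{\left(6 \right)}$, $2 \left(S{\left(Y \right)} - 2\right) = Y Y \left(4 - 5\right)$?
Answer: $- \frac{1}{43260} \approx -2.3116 \cdot 10^{-5}$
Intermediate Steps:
$S{\left(Y \right)} = 2 - \frac{Y^{2}}{2}$ ($S{\left(Y \right)} = 2 + \frac{Y Y \left(4 - 5\right)}{2} = 2 + \frac{Y^{2} \left(-1\right)}{2} = 2 + \frac{\left(-1\right) Y^{2}}{2} = 2 - \frac{Y^{2}}{2}$)
$n{\left(l \right)} = -16 + l$ ($n{\left(l \right)} = l + \left(2 - \frac{6^{2}}{2}\right) = l + \left(2 - 18\right) = l - 16 = -16 + l$)
$\frac{1}{n{\left(149 \right)} - 43393} = \frac{1}{\left(-16 + 149\right) - 43393} = \frac{1}{133 - 43393} = \frac{1}{-43260} = - \frac{1}{43260}$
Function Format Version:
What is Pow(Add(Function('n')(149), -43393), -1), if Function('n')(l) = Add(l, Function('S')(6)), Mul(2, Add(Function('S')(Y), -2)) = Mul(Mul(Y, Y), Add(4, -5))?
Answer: Rational(-1, 43260) ≈ -2.3116e-5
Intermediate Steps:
Function('S')(Y) = Add(2, Mul(Rational(-1, 2), Pow(Y, 2))) (Function('S')(Y) = Add(2, Mul(Rational(1, 2), Mul(Mul(Y, Y), Add(4, -5)))) = Add(2, Mul(Rational(1, 2), Mul(Pow(Y, 2), -1))) = Add(2, Mul(Rational(1, 2), Mul(-1, Pow(Y, 2)))) = Add(2, Mul(Rational(-1, 2), Pow(Y, 2))))
Function('n')(l) = Add(-16, l) (Function('n')(l) = Add(l, Add(2, Mul(Rational(-1, 2), Pow(6, 2)))) = Add(l, Add(2, Mul(Rational(-1, 2), 36))) = Add(l, Add(2, -18)) = Add(l, -16) = Add(-16, l))
Pow(Add(Function('n')(149), -43393), -1) = Pow(Add(Add(-16, 149), -43393), -1) = Pow(Add(133, -43393), -1) = Pow(-43260, -1) = Rational(-1, 43260)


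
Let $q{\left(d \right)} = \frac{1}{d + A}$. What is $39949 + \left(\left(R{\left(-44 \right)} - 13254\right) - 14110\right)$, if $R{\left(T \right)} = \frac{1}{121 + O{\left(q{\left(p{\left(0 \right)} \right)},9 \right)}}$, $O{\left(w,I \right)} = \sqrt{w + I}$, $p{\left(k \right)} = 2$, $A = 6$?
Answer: $\frac{1473138143}{117055} - \frac{2 \sqrt{146}}{117055} \approx 12585.0$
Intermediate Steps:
$q{\left(d \right)} = \frac{1}{6 + d}$ ($q{\left(d \right)} = \frac{1}{d + 6} = \frac{1}{6 + d}$)
$O{\left(w,I \right)} = \sqrt{I + w}$
$R{\left(T \right)} = \frac{1}{121 + \frac{\sqrt{146}}{4}}$ ($R{\left(T \right)} = \frac{1}{121 + \sqrt{9 + \frac{1}{6 + 2}}} = \frac{1}{121 + \sqrt{9 + \frac{1}{8}}} = \frac{1}{121 + \sqrt{\frac{73}{8}}} = \frac{1}{121 + \frac{\sqrt{146}}{4}}$)
$39949 + \left(\left(R{\left(-44 \right)} - 13254\right) - 14110\right) = 39949 - \left(\frac{3203092052}{117055} + \frac{2 \sqrt{146}}{117055}\right) = \frac{1473138143}{117055} - \frac{2 \sqrt{146}}{117055}$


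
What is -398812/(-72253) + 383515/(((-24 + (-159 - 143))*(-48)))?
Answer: 33950719471/1130614944 ≈ 30.029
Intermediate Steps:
-398812/(-72253) + 383515/(((-24 + (-159 - 143))*(-48))) = -398812*(-1/72253) + 383515/(((-24 - 302)*(-48))) = 398812/72253 + 383515/((-326*(-48))) = 398812/72253 + 383515/15648 = 33950719471/1130614944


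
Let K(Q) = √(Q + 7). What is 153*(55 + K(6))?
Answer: 8415 + 153*√13 ≈ 8966.7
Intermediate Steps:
K(Q) = √(7 + Q)
153*(55 + K(6)) = 153*(55 + √(7 + 6)) = 153*(55 + √13) = 8415 + 153*√13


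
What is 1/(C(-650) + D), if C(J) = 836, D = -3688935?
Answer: -1/3688099 ≈ -2.7114e-7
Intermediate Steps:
1/(C(-650) + D) = 1/(836 - 3688935) = 1/(-3688099) = -1/3688099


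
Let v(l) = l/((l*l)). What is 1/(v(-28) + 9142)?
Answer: 28/255975 ≈ 0.00010939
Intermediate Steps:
v(l) = 1/l (v(l) = l/(l**2) = l/l**2 = 1/l)
1/(v(-28) + 9142) = 1/(1/(-28) + 9142) = 1/(-1/28 + 9142) = 1/(255975/28) = 28/255975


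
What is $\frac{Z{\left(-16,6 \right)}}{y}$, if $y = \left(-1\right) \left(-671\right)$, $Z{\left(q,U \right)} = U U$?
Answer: $\frac{36}{671} \approx 0.053651$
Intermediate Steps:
$Z{\left(q,U \right)} = U^{2}$
$y = 671$
$\frac{Z{\left(-16,6 \right)}}{y} = \frac{6^{2}}{671} = 36 \cdot \frac{1}{671} = \frac{36}{671}$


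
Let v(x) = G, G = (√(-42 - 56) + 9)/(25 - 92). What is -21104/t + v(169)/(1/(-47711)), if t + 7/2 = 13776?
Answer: 11824967519/1845515 + 333977*I*√2/67 ≈ 6407.4 + 7049.5*I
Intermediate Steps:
t = 27545/2 (t = -7/2 + 13776 = 27545/2 ≈ 13773.)
G = -9/67 - 7*I*√2/67 (G = (√(-98) + 9)/(-67) = (7*I*√2 + 9)*(-1/67) = (9 + 7*I*√2)*(-1/67) = -9/67 - 7*I*√2/67 ≈ -0.13433 - 0.14775*I)
v(x) = -9/67 - 7*I*√2/67
-21104/t + v(169)/(1/(-47711)) = -21104/27545/2 + (-9/67 - 7*I*√2/67)/(1/(-47711)) = -21104*2/27545 + (-9/67 - 7*I*√2/67)/(-1/47711) = -42208/27545 + (-9/67 - 7*I*√2/67)*(-47711) = -42208/27545 + (429399/67 + 333977*I*√2/67) = 11824967519/1845515 + 333977*I*√2/67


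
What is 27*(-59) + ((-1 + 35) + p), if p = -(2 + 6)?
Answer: -1567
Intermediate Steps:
p = -8 (p = -1*8 = -8)
27*(-59) + ((-1 + 35) + p) = 27*(-59) + ((-1 + 35) - 8) = -1593 + (34 - 8) = -1593 + 26 = -1567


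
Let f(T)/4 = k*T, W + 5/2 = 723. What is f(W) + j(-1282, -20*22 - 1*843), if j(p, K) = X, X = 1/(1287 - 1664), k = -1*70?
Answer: -76055981/377 ≈ -2.0174e+5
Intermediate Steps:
W = 1441/2 (W = -5/2 + 723 = 1441/2 ≈ 720.50)
k = -70
X = -1/377 (X = 1/(-377) = -1/377 ≈ -0.0026525)
j(p, K) = -1/377
f(T) = -280*T (f(T) = 4*(-70*T) = -280*T)
f(W) + j(-1282, -20*22 - 1*843) = -280*1441/2 - 1/377 = -201740 - 1/377 = -76055981/377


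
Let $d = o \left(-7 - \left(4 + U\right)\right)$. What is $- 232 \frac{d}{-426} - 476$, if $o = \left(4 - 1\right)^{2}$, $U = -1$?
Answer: $- \frac{37276}{71} \approx -525.01$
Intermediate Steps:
$o = 9$ ($o = 3^{2} = 9$)
$d = -90$ ($d = 9 \left(-7 + \left(4 \left(-1\right) - -1\right)\right) = 9 \left(-7 + \left(-4 + 1\right)\right) = 9 \left(-7 - 3\right) = 9 \left(-10\right) = -90$)
$- 232 \frac{d}{-426} - 476 = - 232 \left(- \frac{90}{-426}\right) - 476 = - 232 \left(\left(-90\right) \left(- \frac{1}{426}\right)\right) - 476 = \left(-232\right) \frac{15}{71} - 476 = - \frac{3480}{71} - 476 = - \frac{37276}{71}$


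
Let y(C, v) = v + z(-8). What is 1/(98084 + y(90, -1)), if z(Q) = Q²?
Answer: 1/98147 ≈ 1.0189e-5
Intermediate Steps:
y(C, v) = 64 + v (y(C, v) = v + (-8)² = v + 64 = 64 + v)
1/(98084 + y(90, -1)) = 1/(98084 + (64 - 1)) = 1/(98084 + 63) = 1/98147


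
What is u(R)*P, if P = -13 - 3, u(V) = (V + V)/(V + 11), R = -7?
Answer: 56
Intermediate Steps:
u(V) = 2*V/(11 + V) (u(V) = (2*V)/(11 + V) = 2*V/(11 + V))
P = -16
u(R)*P = (2*(-7)/(11 - 7))*(-16) = (2*(-7)/4)*(-16) = (2*(-7)*(1/4))*(-16) = -7/2*(-16) = 56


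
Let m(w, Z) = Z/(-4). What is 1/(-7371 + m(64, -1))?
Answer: -4/29483 ≈ -0.00013567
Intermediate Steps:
m(w, Z) = -Z/4 (m(w, Z) = Z*(-¼) = -Z/4)
1/(-7371 + m(64, -1)) = 1/(-7371 - ¼*(-1)) = 1/(-7371 + ¼) = 1/(-29483/4) = -4/29483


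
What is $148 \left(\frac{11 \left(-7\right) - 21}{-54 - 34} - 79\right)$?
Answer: $- \frac{126799}{11} \approx -11527.0$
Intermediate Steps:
$148 \left(\frac{11 \left(-7\right) - 21}{-54 - 34} - 79\right) = 148 \left(\frac{-77 - 21}{-88} - 79\right) = 148 \left(\left(-98\right) \left(- \frac{1}{88}\right) - 79\right) = 148 \left(\frac{49}{44} - 79\right) = 148 \left(- \frac{3427}{44}\right) = - \frac{126799}{11}$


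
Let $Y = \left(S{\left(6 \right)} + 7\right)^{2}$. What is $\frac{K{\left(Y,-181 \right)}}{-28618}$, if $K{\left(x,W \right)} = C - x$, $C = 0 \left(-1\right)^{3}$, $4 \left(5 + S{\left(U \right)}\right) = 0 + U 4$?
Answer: $\frac{32}{14309} \approx 0.0022364$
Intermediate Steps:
$S{\left(U \right)} = -5 + U$ ($S{\left(U \right)} = -5 + \frac{0 + U 4}{4} = -5 + \frac{0 + 4 U}{4} = -5 + \frac{4 U}{4} = -5 + U$)
$C = 0$ ($C = 0 \left(-1\right) = 0$)
$Y = 64$ ($Y = \left(\left(-5 + 6\right) + 7\right)^{2} = \left(1 + 7\right)^{2} = 8^{2} = 64$)
$K{\left(x,W \right)} = - x$ ($K{\left(x,W \right)} = 0 - x = - x$)
$\frac{K{\left(Y,-181 \right)}}{-28618} = \frac{\left(-1\right) 64}{-28618} = \left(-64\right) \left(- \frac{1}{28618}\right) = \frac{32}{14309}$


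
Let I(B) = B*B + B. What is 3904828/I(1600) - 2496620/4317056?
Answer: 40867263103/43197541600 ≈ 0.94606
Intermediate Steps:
I(B) = B + B**2 (I(B) = B**2 + B = B + B**2)
3904828/I(1600) - 2496620/4317056 = 3904828/((1600*(1 + 1600))) - 2496620/4317056 = 3904828/((1600*1601)) - 2496620*1/4317056 = 3904828/2561600 - 624155/1079264 = 3904828*(1/2561600) - 624155/1079264 = 976207/640400 - 624155/1079264 = 40867263103/43197541600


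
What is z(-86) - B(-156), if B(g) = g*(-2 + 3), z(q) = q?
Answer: 70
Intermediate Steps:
B(g) = g (B(g) = g*1 = g)
z(-86) - B(-156) = -86 - 1*(-156) = -86 + 156 = 70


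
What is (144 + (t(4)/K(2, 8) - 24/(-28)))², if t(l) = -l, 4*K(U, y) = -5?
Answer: 26853124/1225 ≈ 21921.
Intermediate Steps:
K(U, y) = -5/4 (K(U, y) = (¼)*(-5) = -5/4)
(144 + (t(4)/K(2, 8) - 24/(-28)))² = (144 + ((-1*4)/(-5/4) - 24/(-28)))² = (144 + (-4*(-⅘) - 24*(-1/28)))² = (144 + (16/5 + 6/7))² = (144 + 142/35)² = (5182/35)² = 26853124/1225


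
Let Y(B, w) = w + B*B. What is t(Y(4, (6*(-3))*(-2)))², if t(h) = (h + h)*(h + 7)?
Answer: 37650496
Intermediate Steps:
Y(B, w) = w + B²
t(h) = 2*h*(7 + h) (t(h) = (2*h)*(7 + h) = 2*h*(7 + h))
t(Y(4, (6*(-3))*(-2)))² = (2*((6*(-3))*(-2) + 4²)*(7 + ((6*(-3))*(-2) + 4²)))² = (2*(-18*(-2) + 16)*(7 + (-18*(-2) + 16)))² = (2*(36 + 16)*(7 + (36 + 16)))² = (2*52*(7 + 52))² = (2*52*59)² = 6136² = 37650496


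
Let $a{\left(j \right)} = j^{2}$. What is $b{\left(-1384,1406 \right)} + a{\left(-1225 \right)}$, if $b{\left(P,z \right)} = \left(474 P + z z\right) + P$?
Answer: $2820061$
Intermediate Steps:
$b{\left(P,z \right)} = z^{2} + 475 P$ ($b{\left(P,z \right)} = \left(474 P + z^{2}\right) + P = \left(z^{2} + 474 P\right) + P = z^{2} + 475 P$)
$b{\left(-1384,1406 \right)} + a{\left(-1225 \right)} = \left(1406^{2} + 475 \left(-1384\right)\right) + \left(-1225\right)^{2} = \left(1976836 - 657400\right) + 1500625 = 1319436 + 1500625 = 2820061$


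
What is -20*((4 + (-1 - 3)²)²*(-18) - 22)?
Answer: 144440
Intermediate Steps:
-20*((4 + (-1 - 3)²)²*(-18) - 22) = -20*((4 + (-4)²)²*(-18) - 22) = -20*((4 + 16)²*(-18) - 22) = -20*(20²*(-18) - 22) = -20*(400*(-18) - 22) = -20*(-7200 - 22) = -20*(-7222) = 144440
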